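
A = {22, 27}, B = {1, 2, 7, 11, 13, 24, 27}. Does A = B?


Two sets are equal iff they have exactly the same elements.
A = {22, 27}
B = {1, 2, 7, 11, 13, 24, 27}
Differences: {1, 2, 7, 11, 13, 22, 24}
A ≠ B

No, A ≠ B


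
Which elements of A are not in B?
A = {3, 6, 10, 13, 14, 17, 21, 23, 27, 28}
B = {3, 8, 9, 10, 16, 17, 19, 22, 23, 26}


A \ B = elements in A but not in B
A = {3, 6, 10, 13, 14, 17, 21, 23, 27, 28}
B = {3, 8, 9, 10, 16, 17, 19, 22, 23, 26}
Remove from A any elements in B
A \ B = {6, 13, 14, 21, 27, 28}

A \ B = {6, 13, 14, 21, 27, 28}


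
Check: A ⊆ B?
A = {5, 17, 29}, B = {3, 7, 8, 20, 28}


A ⊆ B means every element of A is in B.
Elements in A not in B: {5, 17, 29}
So A ⊄ B.

No, A ⊄ B


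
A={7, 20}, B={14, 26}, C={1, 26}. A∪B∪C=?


A ∪ B = {7, 14, 20, 26}
(A ∪ B) ∪ C = {1, 7, 14, 20, 26}

A ∪ B ∪ C = {1, 7, 14, 20, 26}


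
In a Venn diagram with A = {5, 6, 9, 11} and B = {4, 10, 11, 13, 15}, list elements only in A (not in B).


A = {5, 6, 9, 11}
B = {4, 10, 11, 13, 15}
Region: only in A (not in B)
Elements: {5, 6, 9}

Elements only in A (not in B): {5, 6, 9}


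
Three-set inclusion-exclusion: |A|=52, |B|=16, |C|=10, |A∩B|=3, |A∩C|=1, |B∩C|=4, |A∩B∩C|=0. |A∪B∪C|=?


|A∪B∪C| = |A|+|B|+|C| - |A∩B|-|A∩C|-|B∩C| + |A∩B∩C|
= 52+16+10 - 3-1-4 + 0
= 78 - 8 + 0
= 70

|A ∪ B ∪ C| = 70


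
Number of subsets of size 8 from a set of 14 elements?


C(n,k) = n! / (k!(n-k)!)
C(14,8) = 14! / (8!6!)
= 3003

C(14,8) = 3003


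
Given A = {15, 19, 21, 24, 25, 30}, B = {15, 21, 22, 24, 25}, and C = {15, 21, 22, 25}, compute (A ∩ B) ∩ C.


A ∩ B = {15, 21, 24, 25}
(A ∩ B) ∩ C = {15, 21, 25}

A ∩ B ∩ C = {15, 21, 25}


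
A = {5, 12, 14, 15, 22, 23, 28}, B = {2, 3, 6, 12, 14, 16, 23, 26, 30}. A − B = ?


A \ B = elements in A but not in B
A = {5, 12, 14, 15, 22, 23, 28}
B = {2, 3, 6, 12, 14, 16, 23, 26, 30}
Remove from A any elements in B
A \ B = {5, 15, 22, 28}

A \ B = {5, 15, 22, 28}


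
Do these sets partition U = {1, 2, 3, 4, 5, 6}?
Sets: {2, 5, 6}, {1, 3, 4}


A partition requires: (1) non-empty parts, (2) pairwise disjoint, (3) union = U
Parts: {2, 5, 6}, {1, 3, 4}
Union of parts: {1, 2, 3, 4, 5, 6}
U = {1, 2, 3, 4, 5, 6}
All non-empty? True
Pairwise disjoint? True
Covers U? True

Yes, valid partition


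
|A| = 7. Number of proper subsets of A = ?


Total subsets = 2^n = 2^7 = 128
Proper subsets exclude the set itself: 2^n - 1
= 128 - 1
= 127

Number of proper subsets = 127


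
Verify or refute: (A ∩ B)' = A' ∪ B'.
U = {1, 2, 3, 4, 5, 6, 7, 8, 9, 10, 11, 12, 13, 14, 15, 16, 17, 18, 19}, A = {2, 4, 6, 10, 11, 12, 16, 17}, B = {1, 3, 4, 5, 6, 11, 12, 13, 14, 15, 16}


LHS: A ∩ B = {4, 6, 11, 12, 16}
(A ∩ B)' = U \ (A ∩ B) = {1, 2, 3, 5, 7, 8, 9, 10, 13, 14, 15, 17, 18, 19}
A' = {1, 3, 5, 7, 8, 9, 13, 14, 15, 18, 19}, B' = {2, 7, 8, 9, 10, 17, 18, 19}
Claimed RHS: A' ∪ B' = {1, 2, 3, 5, 7, 8, 9, 10, 13, 14, 15, 17, 18, 19}
Identity is VALID: LHS = RHS = {1, 2, 3, 5, 7, 8, 9, 10, 13, 14, 15, 17, 18, 19} ✓

Identity is valid. (A ∩ B)' = A' ∪ B' = {1, 2, 3, 5, 7, 8, 9, 10, 13, 14, 15, 17, 18, 19}


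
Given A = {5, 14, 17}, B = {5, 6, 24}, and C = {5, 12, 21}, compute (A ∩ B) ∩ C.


A ∩ B = {5}
(A ∩ B) ∩ C = {5}

A ∩ B ∩ C = {5}


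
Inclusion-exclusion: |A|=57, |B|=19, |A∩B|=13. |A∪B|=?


|A ∪ B| = |A| + |B| - |A ∩ B|
= 57 + 19 - 13
= 63

|A ∪ B| = 63


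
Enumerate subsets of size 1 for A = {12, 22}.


|A| = 2, so A has C(2,1) = 2 subsets of size 1.
Enumerate by choosing 1 elements from A at a time:
{12}, {22}

1-element subsets (2 total): {12}, {22}


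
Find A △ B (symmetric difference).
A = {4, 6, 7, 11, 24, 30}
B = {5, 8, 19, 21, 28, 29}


A △ B = (A \ B) ∪ (B \ A) = elements in exactly one of A or B
A \ B = {4, 6, 7, 11, 24, 30}
B \ A = {5, 8, 19, 21, 28, 29}
A △ B = {4, 5, 6, 7, 8, 11, 19, 21, 24, 28, 29, 30}

A △ B = {4, 5, 6, 7, 8, 11, 19, 21, 24, 28, 29, 30}


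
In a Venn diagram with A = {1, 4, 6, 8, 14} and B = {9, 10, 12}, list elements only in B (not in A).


A = {1, 4, 6, 8, 14}
B = {9, 10, 12}
Region: only in B (not in A)
Elements: {9, 10, 12}

Elements only in B (not in A): {9, 10, 12}


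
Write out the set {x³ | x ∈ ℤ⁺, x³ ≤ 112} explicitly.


Checking each candidate:
Condition: positive perfect cubes ≤ 112
Result = {1, 8, 27, 64}

{1, 8, 27, 64}


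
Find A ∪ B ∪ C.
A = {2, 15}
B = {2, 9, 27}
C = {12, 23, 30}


A ∪ B = {2, 9, 15, 27}
(A ∪ B) ∪ C = {2, 9, 12, 15, 23, 27, 30}

A ∪ B ∪ C = {2, 9, 12, 15, 23, 27, 30}


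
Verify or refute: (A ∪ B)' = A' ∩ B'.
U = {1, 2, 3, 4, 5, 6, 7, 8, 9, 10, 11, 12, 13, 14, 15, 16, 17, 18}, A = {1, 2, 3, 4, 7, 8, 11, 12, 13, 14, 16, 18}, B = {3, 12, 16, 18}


LHS: A ∪ B = {1, 2, 3, 4, 7, 8, 11, 12, 13, 14, 16, 18}
(A ∪ B)' = U \ (A ∪ B) = {5, 6, 9, 10, 15, 17}
A' = {5, 6, 9, 10, 15, 17}, B' = {1, 2, 4, 5, 6, 7, 8, 9, 10, 11, 13, 14, 15, 17}
Claimed RHS: A' ∩ B' = {5, 6, 9, 10, 15, 17}
Identity is VALID: LHS = RHS = {5, 6, 9, 10, 15, 17} ✓

Identity is valid. (A ∪ B)' = A' ∩ B' = {5, 6, 9, 10, 15, 17}


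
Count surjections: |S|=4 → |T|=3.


n = |S| = 4, k = |T| = 3. Surjections via inclusion-exclusion:
S(n,k) = Σ(-1)^i × C(k,i) × (k-i)^n, i=0 to k
i=0: (-1)^0×C(3,0)×3^4 = 81
i=1: (-1)^1×C(3,1)×2^4 = -48
i=2: (-1)^2×C(3,2)×1^4 = 3
i=3: (-1)^3×C(3,3)×0^4 = 0
Total = 36

Number of surjections = 36


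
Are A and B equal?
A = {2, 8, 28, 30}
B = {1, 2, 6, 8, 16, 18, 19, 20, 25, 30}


Two sets are equal iff they have exactly the same elements.
A = {2, 8, 28, 30}
B = {1, 2, 6, 8, 16, 18, 19, 20, 25, 30}
Differences: {1, 6, 16, 18, 19, 20, 25, 28}
A ≠ B

No, A ≠ B


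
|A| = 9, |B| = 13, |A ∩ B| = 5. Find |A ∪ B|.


|A ∪ B| = |A| + |B| - |A ∩ B|
= 9 + 13 - 5
= 17

|A ∪ B| = 17


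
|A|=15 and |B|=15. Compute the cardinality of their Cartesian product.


|A × B| = |A| × |B|
= 15 × 15
= 225

|A × B| = 225


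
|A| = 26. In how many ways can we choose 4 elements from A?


C(n,k) = n! / (k!(n-k)!)
C(26,4) = 26! / (4!22!)
= 14950

C(26,4) = 14950


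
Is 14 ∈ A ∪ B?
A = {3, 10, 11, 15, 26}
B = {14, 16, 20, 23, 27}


A = {3, 10, 11, 15, 26}, B = {14, 16, 20, 23, 27}
A ∪ B = all elements in A or B
A ∪ B = {3, 10, 11, 14, 15, 16, 20, 23, 26, 27}
Checking if 14 ∈ A ∪ B
14 is in A ∪ B → True

14 ∈ A ∪ B


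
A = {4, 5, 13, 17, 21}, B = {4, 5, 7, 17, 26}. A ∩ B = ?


A ∩ B = elements in both A and B
A = {4, 5, 13, 17, 21}
B = {4, 5, 7, 17, 26}
A ∩ B = {4, 5, 17}

A ∩ B = {4, 5, 17}


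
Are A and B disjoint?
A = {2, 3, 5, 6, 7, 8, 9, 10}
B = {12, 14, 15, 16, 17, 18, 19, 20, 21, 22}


Disjoint means A ∩ B = ∅.
A ∩ B = ∅
A ∩ B = ∅, so A and B are disjoint.

Yes, A and B are disjoint


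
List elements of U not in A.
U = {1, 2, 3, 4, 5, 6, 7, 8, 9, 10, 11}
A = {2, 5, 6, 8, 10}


Aᶜ = U \ A = elements in U but not in A
U = {1, 2, 3, 4, 5, 6, 7, 8, 9, 10, 11}
A = {2, 5, 6, 8, 10}
Aᶜ = {1, 3, 4, 7, 9, 11}

Aᶜ = {1, 3, 4, 7, 9, 11}


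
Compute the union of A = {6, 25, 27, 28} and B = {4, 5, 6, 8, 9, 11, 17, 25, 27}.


A ∪ B = all elements in A or B (or both)
A = {6, 25, 27, 28}
B = {4, 5, 6, 8, 9, 11, 17, 25, 27}
A ∪ B = {4, 5, 6, 8, 9, 11, 17, 25, 27, 28}

A ∪ B = {4, 5, 6, 8, 9, 11, 17, 25, 27, 28}


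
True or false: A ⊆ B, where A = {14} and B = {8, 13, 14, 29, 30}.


A ⊆ B means every element of A is in B.
All elements of A are in B.
So A ⊆ B.

Yes, A ⊆ B


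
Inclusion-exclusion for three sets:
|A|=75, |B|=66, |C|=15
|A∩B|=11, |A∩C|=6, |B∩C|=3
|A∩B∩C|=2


|A∪B∪C| = |A|+|B|+|C| - |A∩B|-|A∩C|-|B∩C| + |A∩B∩C|
= 75+66+15 - 11-6-3 + 2
= 156 - 20 + 2
= 138

|A ∪ B ∪ C| = 138


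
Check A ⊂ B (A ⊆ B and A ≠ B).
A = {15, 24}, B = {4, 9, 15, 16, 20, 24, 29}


A ⊂ B requires: A ⊆ B AND A ≠ B.
A ⊆ B? Yes
A = B? No
A ⊂ B: Yes (A is a proper subset of B)

Yes, A ⊂ B


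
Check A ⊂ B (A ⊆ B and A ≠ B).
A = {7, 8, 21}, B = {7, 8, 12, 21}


A ⊂ B requires: A ⊆ B AND A ≠ B.
A ⊆ B? Yes
A = B? No
A ⊂ B: Yes (A is a proper subset of B)

Yes, A ⊂ B


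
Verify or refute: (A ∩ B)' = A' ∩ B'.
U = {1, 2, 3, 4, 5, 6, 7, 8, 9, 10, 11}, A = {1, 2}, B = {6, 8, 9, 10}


LHS: A ∩ B = ∅
(A ∩ B)' = U \ (A ∩ B) = {1, 2, 3, 4, 5, 6, 7, 8, 9, 10, 11}
A' = {3, 4, 5, 6, 7, 8, 9, 10, 11}, B' = {1, 2, 3, 4, 5, 7, 11}
Claimed RHS: A' ∩ B' = {3, 4, 5, 7, 11}
Identity is INVALID: LHS = {1, 2, 3, 4, 5, 6, 7, 8, 9, 10, 11} but the RHS claimed here equals {3, 4, 5, 7, 11}. The correct form is (A ∩ B)' = A' ∪ B'.

Identity is invalid: (A ∩ B)' = {1, 2, 3, 4, 5, 6, 7, 8, 9, 10, 11} but A' ∩ B' = {3, 4, 5, 7, 11}. The correct De Morgan law is (A ∩ B)' = A' ∪ B'.


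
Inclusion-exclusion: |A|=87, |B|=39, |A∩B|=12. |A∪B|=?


|A ∪ B| = |A| + |B| - |A ∩ B|
= 87 + 39 - 12
= 114

|A ∪ B| = 114


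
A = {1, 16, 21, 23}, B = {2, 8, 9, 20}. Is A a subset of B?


A ⊆ B means every element of A is in B.
Elements in A not in B: {1, 16, 21, 23}
So A ⊄ B.

No, A ⊄ B


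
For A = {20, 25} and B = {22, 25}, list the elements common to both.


A ∩ B = elements in both A and B
A = {20, 25}
B = {22, 25}
A ∩ B = {25}

A ∩ B = {25}


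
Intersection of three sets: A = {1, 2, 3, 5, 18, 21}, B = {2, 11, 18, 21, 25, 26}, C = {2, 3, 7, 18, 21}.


A ∩ B = {2, 18, 21}
(A ∩ B) ∩ C = {2, 18, 21}

A ∩ B ∩ C = {2, 18, 21}


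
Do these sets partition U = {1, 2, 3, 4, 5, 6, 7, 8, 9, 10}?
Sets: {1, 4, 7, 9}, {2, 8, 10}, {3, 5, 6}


A partition requires: (1) non-empty parts, (2) pairwise disjoint, (3) union = U
Parts: {1, 4, 7, 9}, {2, 8, 10}, {3, 5, 6}
Union of parts: {1, 2, 3, 4, 5, 6, 7, 8, 9, 10}
U = {1, 2, 3, 4, 5, 6, 7, 8, 9, 10}
All non-empty? True
Pairwise disjoint? True
Covers U? True

Yes, valid partition


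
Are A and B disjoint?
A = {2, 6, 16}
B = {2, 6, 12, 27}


Disjoint means A ∩ B = ∅.
A ∩ B = {2, 6}
A ∩ B ≠ ∅, so A and B are NOT disjoint.

No, A and B are not disjoint (A ∩ B = {2, 6})


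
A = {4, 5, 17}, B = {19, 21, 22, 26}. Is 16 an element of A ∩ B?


A = {4, 5, 17}, B = {19, 21, 22, 26}
A ∩ B = elements in both A and B
A ∩ B = ∅
Checking if 16 ∈ A ∩ B
16 is not in A ∩ B → False

16 ∉ A ∩ B


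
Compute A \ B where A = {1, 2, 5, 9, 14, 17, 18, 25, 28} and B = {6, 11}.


A \ B = elements in A but not in B
A = {1, 2, 5, 9, 14, 17, 18, 25, 28}
B = {6, 11}
Remove from A any elements in B
A \ B = {1, 2, 5, 9, 14, 17, 18, 25, 28}

A \ B = {1, 2, 5, 9, 14, 17, 18, 25, 28}


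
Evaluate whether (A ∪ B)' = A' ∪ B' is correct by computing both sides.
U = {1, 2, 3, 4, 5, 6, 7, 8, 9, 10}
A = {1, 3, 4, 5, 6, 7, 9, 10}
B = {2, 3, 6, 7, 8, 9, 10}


LHS: A ∪ B = {1, 2, 3, 4, 5, 6, 7, 8, 9, 10}
(A ∪ B)' = U \ (A ∪ B) = ∅
A' = {2, 8}, B' = {1, 4, 5}
Claimed RHS: A' ∪ B' = {1, 2, 4, 5, 8}
Identity is INVALID: LHS = ∅ but the RHS claimed here equals {1, 2, 4, 5, 8}. The correct form is (A ∪ B)' = A' ∩ B'.

Identity is invalid: (A ∪ B)' = ∅ but A' ∪ B' = {1, 2, 4, 5, 8}. The correct De Morgan law is (A ∪ B)' = A' ∩ B'.


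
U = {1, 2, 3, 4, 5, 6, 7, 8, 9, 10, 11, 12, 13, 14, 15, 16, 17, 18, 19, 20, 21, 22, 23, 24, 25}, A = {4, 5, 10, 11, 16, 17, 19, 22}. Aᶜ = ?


Aᶜ = U \ A = elements in U but not in A
U = {1, 2, 3, 4, 5, 6, 7, 8, 9, 10, 11, 12, 13, 14, 15, 16, 17, 18, 19, 20, 21, 22, 23, 24, 25}
A = {4, 5, 10, 11, 16, 17, 19, 22}
Aᶜ = {1, 2, 3, 6, 7, 8, 9, 12, 13, 14, 15, 18, 20, 21, 23, 24, 25}

Aᶜ = {1, 2, 3, 6, 7, 8, 9, 12, 13, 14, 15, 18, 20, 21, 23, 24, 25}


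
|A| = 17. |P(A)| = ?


Number of subsets = 2^n
= 2^17
= 131072

|P(A)| = 131072


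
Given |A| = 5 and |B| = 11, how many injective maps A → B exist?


An injection sends each of |A| = 5 inputs to a distinct output in B.
# injections = |B|·(|B|-1)·…·(|B|-|A|+1) = 11! / (11 - 5)!
= 11 × 10 × 9 × 8 × 7
= 55440

Number of injections = 55440


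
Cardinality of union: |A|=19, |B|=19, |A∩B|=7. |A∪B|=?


|A ∪ B| = |A| + |B| - |A ∩ B|
= 19 + 19 - 7
= 31

|A ∪ B| = 31


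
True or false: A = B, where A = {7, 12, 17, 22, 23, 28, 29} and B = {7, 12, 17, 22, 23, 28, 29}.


Two sets are equal iff they have exactly the same elements.
A = {7, 12, 17, 22, 23, 28, 29}
B = {7, 12, 17, 22, 23, 28, 29}
Same elements → A = B

Yes, A = B


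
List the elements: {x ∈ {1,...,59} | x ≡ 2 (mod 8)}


Checking each candidate:
Condition: x in {1,...,59} with x ≡ 2 (mod 8)
Result = {2, 10, 18, 26, 34, 42, 50, 58}

{2, 10, 18, 26, 34, 42, 50, 58}


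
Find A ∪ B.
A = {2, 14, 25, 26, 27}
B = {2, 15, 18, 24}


A ∪ B = all elements in A or B (or both)
A = {2, 14, 25, 26, 27}
B = {2, 15, 18, 24}
A ∪ B = {2, 14, 15, 18, 24, 25, 26, 27}

A ∪ B = {2, 14, 15, 18, 24, 25, 26, 27}


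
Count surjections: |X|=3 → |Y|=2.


n = |X| = 3, k = |Y| = 2. Surjections via inclusion-exclusion:
S(n,k) = Σ(-1)^i × C(k,i) × (k-i)^n, i=0 to k
i=0: (-1)^0×C(2,0)×2^3 = 8
i=1: (-1)^1×C(2,1)×1^3 = -2
i=2: (-1)^2×C(2,2)×0^3 = 0
Total = 6

Number of surjections = 6


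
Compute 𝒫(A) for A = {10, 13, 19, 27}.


|A| = 4, so |P(A)| = 2^4 = 16
Enumerate subsets by cardinality (0 to 4):
∅, {10}, {13}, {19}, {27}, {10, 13}, {10, 19}, {10, 27}, {13, 19}, {13, 27}, {19, 27}, {10, 13, 19}, {10, 13, 27}, {10, 19, 27}, {13, 19, 27}, {10, 13, 19, 27}

P(A) has 16 subsets: ∅, {10}, {13}, {19}, {27}, {10, 13}, {10, 19}, {10, 27}, {13, 19}, {13, 27}, {19, 27}, {10, 13, 19}, {10, 13, 27}, {10, 19, 27}, {13, 19, 27}, {10, 13, 19, 27}


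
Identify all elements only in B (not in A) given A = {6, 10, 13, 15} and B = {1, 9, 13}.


A = {6, 10, 13, 15}
B = {1, 9, 13}
Region: only in B (not in A)
Elements: {1, 9}

Elements only in B (not in A): {1, 9}


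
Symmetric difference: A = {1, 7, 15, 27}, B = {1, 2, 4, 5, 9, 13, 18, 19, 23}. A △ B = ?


A △ B = (A \ B) ∪ (B \ A) = elements in exactly one of A or B
A \ B = {7, 15, 27}
B \ A = {2, 4, 5, 9, 13, 18, 19, 23}
A △ B = {2, 4, 5, 7, 9, 13, 15, 18, 19, 23, 27}

A △ B = {2, 4, 5, 7, 9, 13, 15, 18, 19, 23, 27}


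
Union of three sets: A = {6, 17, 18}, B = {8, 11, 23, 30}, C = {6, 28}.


A ∪ B = {6, 8, 11, 17, 18, 23, 30}
(A ∪ B) ∪ C = {6, 8, 11, 17, 18, 23, 28, 30}

A ∪ B ∪ C = {6, 8, 11, 17, 18, 23, 28, 30}


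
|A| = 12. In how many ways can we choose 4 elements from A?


C(n,k) = n! / (k!(n-k)!)
C(12,4) = 12! / (4!8!)
= 495

C(12,4) = 495


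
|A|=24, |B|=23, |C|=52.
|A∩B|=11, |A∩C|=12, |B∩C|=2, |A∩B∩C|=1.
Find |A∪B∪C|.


|A∪B∪C| = |A|+|B|+|C| - |A∩B|-|A∩C|-|B∩C| + |A∩B∩C|
= 24+23+52 - 11-12-2 + 1
= 99 - 25 + 1
= 75

|A ∪ B ∪ C| = 75


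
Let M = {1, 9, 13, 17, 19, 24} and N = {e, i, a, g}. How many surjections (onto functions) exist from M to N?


n = |M| = 6, k = |N| = 4. Surjections via inclusion-exclusion:
S(n,k) = Σ(-1)^i × C(k,i) × (k-i)^n, i=0 to k
i=0: (-1)^0×C(4,0)×4^6 = 4096
i=1: (-1)^1×C(4,1)×3^6 = -2916
i=2: (-1)^2×C(4,2)×2^6 = 384
i=3: (-1)^3×C(4,3)×1^6 = -4
i=4: (-1)^4×C(4,4)×0^6 = 0
Total = 1560

Number of surjections = 1560


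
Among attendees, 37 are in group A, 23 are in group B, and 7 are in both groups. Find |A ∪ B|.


|A ∪ B| = |A| + |B| - |A ∩ B|
= 37 + 23 - 7
= 53

|A ∪ B| = 53


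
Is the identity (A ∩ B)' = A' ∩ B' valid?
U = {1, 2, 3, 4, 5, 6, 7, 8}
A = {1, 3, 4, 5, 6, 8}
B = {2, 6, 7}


LHS: A ∩ B = {6}
(A ∩ B)' = U \ (A ∩ B) = {1, 2, 3, 4, 5, 7, 8}
A' = {2, 7}, B' = {1, 3, 4, 5, 8}
Claimed RHS: A' ∩ B' = ∅
Identity is INVALID: LHS = {1, 2, 3, 4, 5, 7, 8} but the RHS claimed here equals ∅. The correct form is (A ∩ B)' = A' ∪ B'.

Identity is invalid: (A ∩ B)' = {1, 2, 3, 4, 5, 7, 8} but A' ∩ B' = ∅. The correct De Morgan law is (A ∩ B)' = A' ∪ B'.


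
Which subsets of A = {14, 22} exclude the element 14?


A subset of A that omits 14 is a subset of A \ {14}, so there are 2^(n-1) = 2^1 = 2 of them.
Subsets excluding 14: ∅, {22}

Subsets excluding 14 (2 total): ∅, {22}


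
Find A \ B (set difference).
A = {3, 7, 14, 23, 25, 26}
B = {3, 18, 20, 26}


A \ B = elements in A but not in B
A = {3, 7, 14, 23, 25, 26}
B = {3, 18, 20, 26}
Remove from A any elements in B
A \ B = {7, 14, 23, 25}

A \ B = {7, 14, 23, 25}


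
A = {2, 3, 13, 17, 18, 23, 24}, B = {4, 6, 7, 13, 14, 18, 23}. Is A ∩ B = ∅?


Disjoint means A ∩ B = ∅.
A ∩ B = {13, 18, 23}
A ∩ B ≠ ∅, so A and B are NOT disjoint.

No, A and B are not disjoint (A ∩ B = {13, 18, 23})


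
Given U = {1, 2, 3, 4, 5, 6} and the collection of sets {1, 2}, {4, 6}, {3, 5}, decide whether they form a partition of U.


A partition requires: (1) non-empty parts, (2) pairwise disjoint, (3) union = U
Parts: {1, 2}, {4, 6}, {3, 5}
Union of parts: {1, 2, 3, 4, 5, 6}
U = {1, 2, 3, 4, 5, 6}
All non-empty? True
Pairwise disjoint? True
Covers U? True

Yes, valid partition


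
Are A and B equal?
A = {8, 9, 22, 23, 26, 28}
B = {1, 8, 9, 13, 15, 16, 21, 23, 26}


Two sets are equal iff they have exactly the same elements.
A = {8, 9, 22, 23, 26, 28}
B = {1, 8, 9, 13, 15, 16, 21, 23, 26}
Differences: {1, 13, 15, 16, 21, 22, 28}
A ≠ B

No, A ≠ B


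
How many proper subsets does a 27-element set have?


Total subsets = 2^n = 2^27 = 134217728
Proper subsets exclude the set itself: 2^n - 1
= 134217728 - 1
= 134217727

Number of proper subsets = 134217727


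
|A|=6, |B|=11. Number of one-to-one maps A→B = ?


An injection sends each of |A| = 6 inputs to a distinct output in B.
# injections = |B|·(|B|-1)·…·(|B|-|A|+1) = 11! / (11 - 6)!
= 11 × 10 × 9 × 8 × 7 × 6
= 332640

Number of injections = 332640


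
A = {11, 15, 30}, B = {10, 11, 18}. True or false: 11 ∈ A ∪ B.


A = {11, 15, 30}, B = {10, 11, 18}
A ∪ B = all elements in A or B
A ∪ B = {10, 11, 15, 18, 30}
Checking if 11 ∈ A ∪ B
11 is in A ∪ B → True

11 ∈ A ∪ B


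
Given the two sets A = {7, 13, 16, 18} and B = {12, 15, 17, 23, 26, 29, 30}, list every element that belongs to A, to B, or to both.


A ∪ B = all elements in A or B (or both)
A = {7, 13, 16, 18}
B = {12, 15, 17, 23, 26, 29, 30}
A ∪ B = {7, 12, 13, 15, 16, 17, 18, 23, 26, 29, 30}

A ∪ B = {7, 12, 13, 15, 16, 17, 18, 23, 26, 29, 30}


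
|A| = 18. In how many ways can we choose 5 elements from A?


C(n,k) = n! / (k!(n-k)!)
C(18,5) = 18! / (5!13!)
= 8568

C(18,5) = 8568


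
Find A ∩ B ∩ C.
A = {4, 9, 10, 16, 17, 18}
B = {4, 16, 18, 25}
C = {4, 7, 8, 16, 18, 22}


A ∩ B = {4, 16, 18}
(A ∩ B) ∩ C = {4, 16, 18}

A ∩ B ∩ C = {4, 16, 18}


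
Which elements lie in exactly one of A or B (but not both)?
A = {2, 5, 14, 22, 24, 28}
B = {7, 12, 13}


A △ B = (A \ B) ∪ (B \ A) = elements in exactly one of A or B
A \ B = {2, 5, 14, 22, 24, 28}
B \ A = {7, 12, 13}
A △ B = {2, 5, 7, 12, 13, 14, 22, 24, 28}

A △ B = {2, 5, 7, 12, 13, 14, 22, 24, 28}


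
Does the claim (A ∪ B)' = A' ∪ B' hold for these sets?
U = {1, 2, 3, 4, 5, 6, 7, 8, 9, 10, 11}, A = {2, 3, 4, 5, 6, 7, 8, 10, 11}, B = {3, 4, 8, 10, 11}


LHS: A ∪ B = {2, 3, 4, 5, 6, 7, 8, 10, 11}
(A ∪ B)' = U \ (A ∪ B) = {1, 9}
A' = {1, 9}, B' = {1, 2, 5, 6, 7, 9}
Claimed RHS: A' ∪ B' = {1, 2, 5, 6, 7, 9}
Identity is INVALID: LHS = {1, 9} but the RHS claimed here equals {1, 2, 5, 6, 7, 9}. The correct form is (A ∪ B)' = A' ∩ B'.

Identity is invalid: (A ∪ B)' = {1, 9} but A' ∪ B' = {1, 2, 5, 6, 7, 9}. The correct De Morgan law is (A ∪ B)' = A' ∩ B'.


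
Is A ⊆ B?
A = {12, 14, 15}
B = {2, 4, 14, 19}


A ⊆ B means every element of A is in B.
Elements in A not in B: {12, 15}
So A ⊄ B.

No, A ⊄ B


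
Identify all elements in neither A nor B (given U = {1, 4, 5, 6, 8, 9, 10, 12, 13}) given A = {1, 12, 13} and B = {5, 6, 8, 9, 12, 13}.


A = {1, 12, 13}
B = {5, 6, 8, 9, 12, 13}
Region: in neither A nor B (given U = {1, 4, 5, 6, 8, 9, 10, 12, 13})
Elements: {4, 10}

Elements in neither A nor B (given U = {1, 4, 5, 6, 8, 9, 10, 12, 13}): {4, 10}


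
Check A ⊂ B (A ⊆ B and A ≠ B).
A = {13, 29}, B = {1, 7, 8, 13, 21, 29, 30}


A ⊂ B requires: A ⊆ B AND A ≠ B.
A ⊆ B? Yes
A = B? No
A ⊂ B: Yes (A is a proper subset of B)

Yes, A ⊂ B


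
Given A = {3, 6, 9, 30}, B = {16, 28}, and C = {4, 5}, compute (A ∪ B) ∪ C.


A ∪ B = {3, 6, 9, 16, 28, 30}
(A ∪ B) ∪ C = {3, 4, 5, 6, 9, 16, 28, 30}

A ∪ B ∪ C = {3, 4, 5, 6, 9, 16, 28, 30}


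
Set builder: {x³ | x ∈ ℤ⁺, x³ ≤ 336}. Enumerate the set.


Checking each candidate:
Condition: positive perfect cubes ≤ 336
Result = {1, 8, 27, 64, 125, 216}

{1, 8, 27, 64, 125, 216}


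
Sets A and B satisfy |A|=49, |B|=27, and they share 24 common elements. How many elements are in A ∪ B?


|A ∪ B| = |A| + |B| - |A ∩ B|
= 49 + 27 - 24
= 52

|A ∪ B| = 52


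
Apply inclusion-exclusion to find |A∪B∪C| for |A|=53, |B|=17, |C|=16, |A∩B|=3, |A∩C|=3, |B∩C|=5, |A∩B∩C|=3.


|A∪B∪C| = |A|+|B|+|C| - |A∩B|-|A∩C|-|B∩C| + |A∩B∩C|
= 53+17+16 - 3-3-5 + 3
= 86 - 11 + 3
= 78

|A ∪ B ∪ C| = 78


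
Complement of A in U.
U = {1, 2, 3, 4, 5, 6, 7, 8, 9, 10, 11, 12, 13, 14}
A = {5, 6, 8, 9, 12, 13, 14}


Aᶜ = U \ A = elements in U but not in A
U = {1, 2, 3, 4, 5, 6, 7, 8, 9, 10, 11, 12, 13, 14}
A = {5, 6, 8, 9, 12, 13, 14}
Aᶜ = {1, 2, 3, 4, 7, 10, 11}

Aᶜ = {1, 2, 3, 4, 7, 10, 11}


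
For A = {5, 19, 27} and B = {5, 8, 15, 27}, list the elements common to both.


A ∩ B = elements in both A and B
A = {5, 19, 27}
B = {5, 8, 15, 27}
A ∩ B = {5, 27}

A ∩ B = {5, 27}


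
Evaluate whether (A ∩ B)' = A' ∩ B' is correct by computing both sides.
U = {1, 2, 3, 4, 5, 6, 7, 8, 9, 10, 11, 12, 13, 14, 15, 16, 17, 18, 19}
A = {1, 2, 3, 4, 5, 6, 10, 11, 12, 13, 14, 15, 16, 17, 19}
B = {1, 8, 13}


LHS: A ∩ B = {1, 13}
(A ∩ B)' = U \ (A ∩ B) = {2, 3, 4, 5, 6, 7, 8, 9, 10, 11, 12, 14, 15, 16, 17, 18, 19}
A' = {7, 8, 9, 18}, B' = {2, 3, 4, 5, 6, 7, 9, 10, 11, 12, 14, 15, 16, 17, 18, 19}
Claimed RHS: A' ∩ B' = {7, 9, 18}
Identity is INVALID: LHS = {2, 3, 4, 5, 6, 7, 8, 9, 10, 11, 12, 14, 15, 16, 17, 18, 19} but the RHS claimed here equals {7, 9, 18}. The correct form is (A ∩ B)' = A' ∪ B'.

Identity is invalid: (A ∩ B)' = {2, 3, 4, 5, 6, 7, 8, 9, 10, 11, 12, 14, 15, 16, 17, 18, 19} but A' ∩ B' = {7, 9, 18}. The correct De Morgan law is (A ∩ B)' = A' ∪ B'.


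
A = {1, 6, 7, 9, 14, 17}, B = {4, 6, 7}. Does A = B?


Two sets are equal iff they have exactly the same elements.
A = {1, 6, 7, 9, 14, 17}
B = {4, 6, 7}
Differences: {1, 4, 9, 14, 17}
A ≠ B

No, A ≠ B


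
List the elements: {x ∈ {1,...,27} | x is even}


Checking each candidate:
Condition: even numbers in {1,...,27}
Result = {2, 4, 6, 8, 10, 12, 14, 16, 18, 20, 22, 24, 26}

{2, 4, 6, 8, 10, 12, 14, 16, 18, 20, 22, 24, 26}


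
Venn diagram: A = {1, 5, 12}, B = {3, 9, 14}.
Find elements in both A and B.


A = {1, 5, 12}
B = {3, 9, 14}
Region: in both A and B
Elements: ∅

Elements in both A and B: ∅


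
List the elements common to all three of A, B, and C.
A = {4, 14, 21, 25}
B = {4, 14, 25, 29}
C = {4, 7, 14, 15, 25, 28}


A ∩ B = {4, 14, 25}
(A ∩ B) ∩ C = {4, 14, 25}

A ∩ B ∩ C = {4, 14, 25}


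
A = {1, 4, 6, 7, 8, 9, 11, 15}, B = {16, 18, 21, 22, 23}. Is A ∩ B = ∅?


Disjoint means A ∩ B = ∅.
A ∩ B = ∅
A ∩ B = ∅, so A and B are disjoint.

Yes, A and B are disjoint


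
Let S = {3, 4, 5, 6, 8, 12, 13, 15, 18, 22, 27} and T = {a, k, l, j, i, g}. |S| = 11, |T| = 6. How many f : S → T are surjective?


n = |S| = 11, k = |T| = 6. Surjections via inclusion-exclusion:
S(n,k) = Σ(-1)^i × C(k,i) × (k-i)^n, i=0 to k
i=0: (-1)^0×C(6,0)×6^11 = 362797056
i=1: (-1)^1×C(6,1)×5^11 = -292968750
i=2: (-1)^2×C(6,2)×4^11 = 62914560
i=3: (-1)^3×C(6,3)×3^11 = -3542940
i=4: (-1)^4×C(6,4)×2^11 = 30720
i=5: (-1)^5×C(6,5)×1^11 = -6
i=6: (-1)^6×C(6,6)×0^11 = 0
Total = 129230640

Number of surjections = 129230640


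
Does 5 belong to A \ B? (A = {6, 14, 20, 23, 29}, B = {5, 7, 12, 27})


A = {6, 14, 20, 23, 29}, B = {5, 7, 12, 27}
A \ B = elements in A but not in B
A \ B = {6, 14, 20, 23, 29}
Checking if 5 ∈ A \ B
5 is not in A \ B → False

5 ∉ A \ B


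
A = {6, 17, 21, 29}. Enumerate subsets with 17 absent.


A subset of A that omits 17 is a subset of A \ {17}, so there are 2^(n-1) = 2^3 = 8 of them.
Subsets excluding 17: ∅, {6}, {21}, {29}, {6, 21}, {6, 29}, {21, 29}, {6, 21, 29}

Subsets excluding 17 (8 total): ∅, {6}, {21}, {29}, {6, 21}, {6, 29}, {21, 29}, {6, 21, 29}


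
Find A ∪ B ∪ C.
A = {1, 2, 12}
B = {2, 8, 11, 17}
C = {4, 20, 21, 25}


A ∪ B = {1, 2, 8, 11, 12, 17}
(A ∪ B) ∪ C = {1, 2, 4, 8, 11, 12, 17, 20, 21, 25}

A ∪ B ∪ C = {1, 2, 4, 8, 11, 12, 17, 20, 21, 25}


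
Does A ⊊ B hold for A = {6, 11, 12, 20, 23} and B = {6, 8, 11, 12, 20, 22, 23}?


A ⊂ B requires: A ⊆ B AND A ≠ B.
A ⊆ B? Yes
A = B? No
A ⊂ B: Yes (A is a proper subset of B)

Yes, A ⊂ B


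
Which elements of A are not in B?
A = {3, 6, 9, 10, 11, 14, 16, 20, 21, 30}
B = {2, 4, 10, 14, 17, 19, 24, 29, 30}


A \ B = elements in A but not in B
A = {3, 6, 9, 10, 11, 14, 16, 20, 21, 30}
B = {2, 4, 10, 14, 17, 19, 24, 29, 30}
Remove from A any elements in B
A \ B = {3, 6, 9, 11, 16, 20, 21}

A \ B = {3, 6, 9, 11, 16, 20, 21}


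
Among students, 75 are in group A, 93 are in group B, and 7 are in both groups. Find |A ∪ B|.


|A ∪ B| = |A| + |B| - |A ∩ B|
= 75 + 93 - 7
= 161

|A ∪ B| = 161


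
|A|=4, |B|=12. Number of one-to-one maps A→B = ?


An injection sends each of |A| = 4 inputs to a distinct output in B.
# injections = |B|·(|B|-1)·…·(|B|-|A|+1) = 12! / (12 - 4)!
= 12 × 11 × 10 × 9
= 11880

Number of injections = 11880


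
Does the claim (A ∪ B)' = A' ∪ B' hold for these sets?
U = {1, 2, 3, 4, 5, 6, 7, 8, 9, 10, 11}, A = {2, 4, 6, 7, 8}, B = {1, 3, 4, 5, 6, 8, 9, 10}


LHS: A ∪ B = {1, 2, 3, 4, 5, 6, 7, 8, 9, 10}
(A ∪ B)' = U \ (A ∪ B) = {11}
A' = {1, 3, 5, 9, 10, 11}, B' = {2, 7, 11}
Claimed RHS: A' ∪ B' = {1, 2, 3, 5, 7, 9, 10, 11}
Identity is INVALID: LHS = {11} but the RHS claimed here equals {1, 2, 3, 5, 7, 9, 10, 11}. The correct form is (A ∪ B)' = A' ∩ B'.

Identity is invalid: (A ∪ B)' = {11} but A' ∪ B' = {1, 2, 3, 5, 7, 9, 10, 11}. The correct De Morgan law is (A ∪ B)' = A' ∩ B'.


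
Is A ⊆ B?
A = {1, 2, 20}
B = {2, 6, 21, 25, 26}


A ⊆ B means every element of A is in B.
Elements in A not in B: {1, 20}
So A ⊄ B.

No, A ⊄ B


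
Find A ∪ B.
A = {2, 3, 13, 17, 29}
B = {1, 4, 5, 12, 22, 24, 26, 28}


A ∪ B = all elements in A or B (or both)
A = {2, 3, 13, 17, 29}
B = {1, 4, 5, 12, 22, 24, 26, 28}
A ∪ B = {1, 2, 3, 4, 5, 12, 13, 17, 22, 24, 26, 28, 29}

A ∪ B = {1, 2, 3, 4, 5, 12, 13, 17, 22, 24, 26, 28, 29}


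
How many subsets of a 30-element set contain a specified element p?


Subsets of A containing p correspond to subsets of A \ {p}, which has 29 elements.
Count = 2^(n-1) = 2^29
= 536870912

Number of subsets containing p = 536870912


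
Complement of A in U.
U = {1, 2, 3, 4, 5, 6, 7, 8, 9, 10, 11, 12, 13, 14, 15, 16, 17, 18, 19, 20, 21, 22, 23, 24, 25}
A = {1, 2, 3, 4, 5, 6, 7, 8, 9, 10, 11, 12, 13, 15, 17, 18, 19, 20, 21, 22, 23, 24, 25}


Aᶜ = U \ A = elements in U but not in A
U = {1, 2, 3, 4, 5, 6, 7, 8, 9, 10, 11, 12, 13, 14, 15, 16, 17, 18, 19, 20, 21, 22, 23, 24, 25}
A = {1, 2, 3, 4, 5, 6, 7, 8, 9, 10, 11, 12, 13, 15, 17, 18, 19, 20, 21, 22, 23, 24, 25}
Aᶜ = {14, 16}

Aᶜ = {14, 16}


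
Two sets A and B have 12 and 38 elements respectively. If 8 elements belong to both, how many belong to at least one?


|A ∪ B| = |A| + |B| - |A ∩ B|
= 12 + 38 - 8
= 42

|A ∪ B| = 42


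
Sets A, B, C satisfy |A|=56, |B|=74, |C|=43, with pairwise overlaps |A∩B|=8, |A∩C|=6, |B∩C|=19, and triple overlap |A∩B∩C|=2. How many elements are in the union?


|A∪B∪C| = |A|+|B|+|C| - |A∩B|-|A∩C|-|B∩C| + |A∩B∩C|
= 56+74+43 - 8-6-19 + 2
= 173 - 33 + 2
= 142

|A ∪ B ∪ C| = 142


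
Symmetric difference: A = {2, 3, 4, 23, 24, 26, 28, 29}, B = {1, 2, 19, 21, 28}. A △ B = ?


A △ B = (A \ B) ∪ (B \ A) = elements in exactly one of A or B
A \ B = {3, 4, 23, 24, 26, 29}
B \ A = {1, 19, 21}
A △ B = {1, 3, 4, 19, 21, 23, 24, 26, 29}

A △ B = {1, 3, 4, 19, 21, 23, 24, 26, 29}


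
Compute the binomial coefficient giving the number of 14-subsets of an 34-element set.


C(n,k) = n! / (k!(n-k)!)
C(34,14) = 34! / (14!20!)
= 1391975640

C(34,14) = 1391975640


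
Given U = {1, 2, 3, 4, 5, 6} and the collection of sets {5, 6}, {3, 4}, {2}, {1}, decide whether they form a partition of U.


A partition requires: (1) non-empty parts, (2) pairwise disjoint, (3) union = U
Parts: {5, 6}, {3, 4}, {2}, {1}
Union of parts: {1, 2, 3, 4, 5, 6}
U = {1, 2, 3, 4, 5, 6}
All non-empty? True
Pairwise disjoint? True
Covers U? True

Yes, valid partition


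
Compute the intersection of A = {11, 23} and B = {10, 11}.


A ∩ B = elements in both A and B
A = {11, 23}
B = {10, 11}
A ∩ B = {11}

A ∩ B = {11}


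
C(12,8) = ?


C(n,k) = n! / (k!(n-k)!)
C(12,8) = 12! / (8!4!)
= 495

C(12,8) = 495


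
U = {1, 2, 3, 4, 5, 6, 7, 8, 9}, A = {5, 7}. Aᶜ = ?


Aᶜ = U \ A = elements in U but not in A
U = {1, 2, 3, 4, 5, 6, 7, 8, 9}
A = {5, 7}
Aᶜ = {1, 2, 3, 4, 6, 8, 9}

Aᶜ = {1, 2, 3, 4, 6, 8, 9}


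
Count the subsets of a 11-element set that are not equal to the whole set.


Total subsets = 2^n = 2^11 = 2048
Proper subsets exclude the set itself: 2^n - 1
= 2048 - 1
= 2047

Number of proper subsets = 2047


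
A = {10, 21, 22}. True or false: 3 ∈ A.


A = {10, 21, 22}
Checking if 3 is in A
3 is not in A → False

3 ∉ A


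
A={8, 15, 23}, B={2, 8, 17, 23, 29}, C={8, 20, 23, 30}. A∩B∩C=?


A ∩ B = {8, 23}
(A ∩ B) ∩ C = {8, 23}

A ∩ B ∩ C = {8, 23}


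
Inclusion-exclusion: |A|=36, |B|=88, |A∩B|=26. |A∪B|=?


|A ∪ B| = |A| + |B| - |A ∩ B|
= 36 + 88 - 26
= 98

|A ∪ B| = 98


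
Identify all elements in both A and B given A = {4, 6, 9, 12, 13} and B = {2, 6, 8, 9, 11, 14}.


A = {4, 6, 9, 12, 13}
B = {2, 6, 8, 9, 11, 14}
Region: in both A and B
Elements: {6, 9}

Elements in both A and B: {6, 9}


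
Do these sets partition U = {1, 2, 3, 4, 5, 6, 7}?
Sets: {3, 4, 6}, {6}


A partition requires: (1) non-empty parts, (2) pairwise disjoint, (3) union = U
Parts: {3, 4, 6}, {6}
Union of parts: {3, 4, 6}
U = {1, 2, 3, 4, 5, 6, 7}
All non-empty? True
Pairwise disjoint? False
Covers U? False

No, not a valid partition


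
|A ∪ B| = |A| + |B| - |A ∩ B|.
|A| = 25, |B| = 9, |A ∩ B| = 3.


|A ∪ B| = |A| + |B| - |A ∩ B|
= 25 + 9 - 3
= 31

|A ∪ B| = 31


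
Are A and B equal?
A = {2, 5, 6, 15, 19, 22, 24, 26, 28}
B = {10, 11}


Two sets are equal iff they have exactly the same elements.
A = {2, 5, 6, 15, 19, 22, 24, 26, 28}
B = {10, 11}
Differences: {2, 5, 6, 10, 11, 15, 19, 22, 24, 26, 28}
A ≠ B

No, A ≠ B


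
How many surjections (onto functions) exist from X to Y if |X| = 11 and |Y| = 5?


n = |X| = 11, k = |Y| = 5. Surjections via inclusion-exclusion:
S(n,k) = Σ(-1)^i × C(k,i) × (k-i)^n, i=0 to k
i=0: (-1)^0×C(5,0)×5^11 = 48828125
i=1: (-1)^1×C(5,1)×4^11 = -20971520
i=2: (-1)^2×C(5,2)×3^11 = 1771470
i=3: (-1)^3×C(5,3)×2^11 = -20480
i=4: (-1)^4×C(5,4)×1^11 = 5
i=5: (-1)^5×C(5,5)×0^11 = 0
Total = 29607600

Number of surjections = 29607600


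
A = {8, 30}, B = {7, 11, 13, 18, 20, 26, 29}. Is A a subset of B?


A ⊆ B means every element of A is in B.
Elements in A not in B: {8, 30}
So A ⊄ B.

No, A ⊄ B


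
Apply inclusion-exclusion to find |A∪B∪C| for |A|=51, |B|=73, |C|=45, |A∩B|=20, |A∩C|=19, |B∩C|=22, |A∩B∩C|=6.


|A∪B∪C| = |A|+|B|+|C| - |A∩B|-|A∩C|-|B∩C| + |A∩B∩C|
= 51+73+45 - 20-19-22 + 6
= 169 - 61 + 6
= 114

|A ∪ B ∪ C| = 114


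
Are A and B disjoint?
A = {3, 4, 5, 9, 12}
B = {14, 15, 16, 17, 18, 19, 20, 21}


Disjoint means A ∩ B = ∅.
A ∩ B = ∅
A ∩ B = ∅, so A and B are disjoint.

Yes, A and B are disjoint


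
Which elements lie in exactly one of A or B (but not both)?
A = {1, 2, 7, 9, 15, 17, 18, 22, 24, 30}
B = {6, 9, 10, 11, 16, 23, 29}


A △ B = (A \ B) ∪ (B \ A) = elements in exactly one of A or B
A \ B = {1, 2, 7, 15, 17, 18, 22, 24, 30}
B \ A = {6, 10, 11, 16, 23, 29}
A △ B = {1, 2, 6, 7, 10, 11, 15, 16, 17, 18, 22, 23, 24, 29, 30}

A △ B = {1, 2, 6, 7, 10, 11, 15, 16, 17, 18, 22, 23, 24, 29, 30}


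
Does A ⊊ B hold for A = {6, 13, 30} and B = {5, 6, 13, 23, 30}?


A ⊂ B requires: A ⊆ B AND A ≠ B.
A ⊆ B? Yes
A = B? No
A ⊂ B: Yes (A is a proper subset of B)

Yes, A ⊂ B


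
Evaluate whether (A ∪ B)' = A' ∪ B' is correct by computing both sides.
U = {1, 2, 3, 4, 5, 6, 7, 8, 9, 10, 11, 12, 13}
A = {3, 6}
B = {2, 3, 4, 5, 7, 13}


LHS: A ∪ B = {2, 3, 4, 5, 6, 7, 13}
(A ∪ B)' = U \ (A ∪ B) = {1, 8, 9, 10, 11, 12}
A' = {1, 2, 4, 5, 7, 8, 9, 10, 11, 12, 13}, B' = {1, 6, 8, 9, 10, 11, 12}
Claimed RHS: A' ∪ B' = {1, 2, 4, 5, 6, 7, 8, 9, 10, 11, 12, 13}
Identity is INVALID: LHS = {1, 8, 9, 10, 11, 12} but the RHS claimed here equals {1, 2, 4, 5, 6, 7, 8, 9, 10, 11, 12, 13}. The correct form is (A ∪ B)' = A' ∩ B'.

Identity is invalid: (A ∪ B)' = {1, 8, 9, 10, 11, 12} but A' ∪ B' = {1, 2, 4, 5, 6, 7, 8, 9, 10, 11, 12, 13}. The correct De Morgan law is (A ∪ B)' = A' ∩ B'.


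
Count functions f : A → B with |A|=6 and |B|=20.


Each of |A| = 6 inputs maps to any of |B| = 20 outputs.
# functions = |B|^|A| = 20^6
= 64000000

Number of functions = 64000000


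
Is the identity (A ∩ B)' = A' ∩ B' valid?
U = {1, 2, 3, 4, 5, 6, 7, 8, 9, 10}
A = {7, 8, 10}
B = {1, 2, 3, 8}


LHS: A ∩ B = {8}
(A ∩ B)' = U \ (A ∩ B) = {1, 2, 3, 4, 5, 6, 7, 9, 10}
A' = {1, 2, 3, 4, 5, 6, 9}, B' = {4, 5, 6, 7, 9, 10}
Claimed RHS: A' ∩ B' = {4, 5, 6, 9}
Identity is INVALID: LHS = {1, 2, 3, 4, 5, 6, 7, 9, 10} but the RHS claimed here equals {4, 5, 6, 9}. The correct form is (A ∩ B)' = A' ∪ B'.

Identity is invalid: (A ∩ B)' = {1, 2, 3, 4, 5, 6, 7, 9, 10} but A' ∩ B' = {4, 5, 6, 9}. The correct De Morgan law is (A ∩ B)' = A' ∪ B'.


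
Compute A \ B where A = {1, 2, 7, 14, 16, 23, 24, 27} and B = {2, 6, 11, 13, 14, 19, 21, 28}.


A \ B = elements in A but not in B
A = {1, 2, 7, 14, 16, 23, 24, 27}
B = {2, 6, 11, 13, 14, 19, 21, 28}
Remove from A any elements in B
A \ B = {1, 7, 16, 23, 24, 27}

A \ B = {1, 7, 16, 23, 24, 27}


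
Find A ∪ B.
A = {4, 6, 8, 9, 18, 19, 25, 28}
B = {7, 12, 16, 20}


A ∪ B = all elements in A or B (or both)
A = {4, 6, 8, 9, 18, 19, 25, 28}
B = {7, 12, 16, 20}
A ∪ B = {4, 6, 7, 8, 9, 12, 16, 18, 19, 20, 25, 28}

A ∪ B = {4, 6, 7, 8, 9, 12, 16, 18, 19, 20, 25, 28}


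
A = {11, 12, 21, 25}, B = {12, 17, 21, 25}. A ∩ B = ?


A ∩ B = elements in both A and B
A = {11, 12, 21, 25}
B = {12, 17, 21, 25}
A ∩ B = {12, 21, 25}

A ∩ B = {12, 21, 25}


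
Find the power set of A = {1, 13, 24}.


|A| = 3, so |P(A)| = 2^3 = 8
Enumerate subsets by cardinality (0 to 3):
∅, {1}, {13}, {24}, {1, 13}, {1, 24}, {13, 24}, {1, 13, 24}

P(A) has 8 subsets: ∅, {1}, {13}, {24}, {1, 13}, {1, 24}, {13, 24}, {1, 13, 24}


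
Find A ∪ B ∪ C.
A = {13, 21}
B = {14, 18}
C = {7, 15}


A ∪ B = {13, 14, 18, 21}
(A ∪ B) ∪ C = {7, 13, 14, 15, 18, 21}

A ∪ B ∪ C = {7, 13, 14, 15, 18, 21}


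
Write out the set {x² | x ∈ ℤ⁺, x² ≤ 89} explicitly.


Checking each candidate:
Condition: positive perfect squares ≤ 89
Result = {1, 4, 9, 16, 25, 36, 49, 64, 81}

{1, 4, 9, 16, 25, 36, 49, 64, 81}


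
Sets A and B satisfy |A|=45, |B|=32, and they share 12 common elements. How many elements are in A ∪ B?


|A ∪ B| = |A| + |B| - |A ∩ B|
= 45 + 32 - 12
= 65

|A ∪ B| = 65


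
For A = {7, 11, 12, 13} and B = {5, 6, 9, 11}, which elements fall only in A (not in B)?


A = {7, 11, 12, 13}
B = {5, 6, 9, 11}
Region: only in A (not in B)
Elements: {7, 12, 13}

Elements only in A (not in B): {7, 12, 13}


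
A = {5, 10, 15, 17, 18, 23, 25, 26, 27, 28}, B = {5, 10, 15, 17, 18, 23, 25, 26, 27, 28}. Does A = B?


Two sets are equal iff they have exactly the same elements.
A = {5, 10, 15, 17, 18, 23, 25, 26, 27, 28}
B = {5, 10, 15, 17, 18, 23, 25, 26, 27, 28}
Same elements → A = B

Yes, A = B


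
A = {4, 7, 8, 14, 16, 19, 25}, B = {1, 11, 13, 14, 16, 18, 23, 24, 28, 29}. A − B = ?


A \ B = elements in A but not in B
A = {4, 7, 8, 14, 16, 19, 25}
B = {1, 11, 13, 14, 16, 18, 23, 24, 28, 29}
Remove from A any elements in B
A \ B = {4, 7, 8, 19, 25}

A \ B = {4, 7, 8, 19, 25}


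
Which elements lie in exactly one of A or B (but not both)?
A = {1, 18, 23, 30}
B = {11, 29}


A △ B = (A \ B) ∪ (B \ A) = elements in exactly one of A or B
A \ B = {1, 18, 23, 30}
B \ A = {11, 29}
A △ B = {1, 11, 18, 23, 29, 30}

A △ B = {1, 11, 18, 23, 29, 30}


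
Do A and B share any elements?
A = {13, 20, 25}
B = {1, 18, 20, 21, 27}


Disjoint means A ∩ B = ∅.
A ∩ B = {20}
A ∩ B ≠ ∅, so A and B are NOT disjoint.

Yes — A and B share the element(s) of A ∩ B = {20}, so they are not disjoint


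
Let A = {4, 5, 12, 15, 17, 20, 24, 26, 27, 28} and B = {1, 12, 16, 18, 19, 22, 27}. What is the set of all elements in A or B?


A ∪ B = all elements in A or B (or both)
A = {4, 5, 12, 15, 17, 20, 24, 26, 27, 28}
B = {1, 12, 16, 18, 19, 22, 27}
A ∪ B = {1, 4, 5, 12, 15, 16, 17, 18, 19, 20, 22, 24, 26, 27, 28}

A ∪ B = {1, 4, 5, 12, 15, 16, 17, 18, 19, 20, 22, 24, 26, 27, 28}


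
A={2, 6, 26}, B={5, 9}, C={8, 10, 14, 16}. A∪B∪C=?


A ∪ B = {2, 5, 6, 9, 26}
(A ∪ B) ∪ C = {2, 5, 6, 8, 9, 10, 14, 16, 26}

A ∪ B ∪ C = {2, 5, 6, 8, 9, 10, 14, 16, 26}


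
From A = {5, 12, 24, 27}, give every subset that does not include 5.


A subset of A that omits 5 is a subset of A \ {5}, so there are 2^(n-1) = 2^3 = 8 of them.
Subsets excluding 5: ∅, {12}, {24}, {27}, {12, 24}, {12, 27}, {24, 27}, {12, 24, 27}

Subsets excluding 5 (8 total): ∅, {12}, {24}, {27}, {12, 24}, {12, 27}, {24, 27}, {12, 24, 27}


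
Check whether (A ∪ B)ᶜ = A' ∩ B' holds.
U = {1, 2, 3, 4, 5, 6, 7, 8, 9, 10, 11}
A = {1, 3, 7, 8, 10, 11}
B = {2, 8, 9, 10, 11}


LHS: A ∪ B = {1, 2, 3, 7, 8, 9, 10, 11}
(A ∪ B)' = U \ (A ∪ B) = {4, 5, 6}
A' = {2, 4, 5, 6, 9}, B' = {1, 3, 4, 5, 6, 7}
Claimed RHS: A' ∩ B' = {4, 5, 6}
Identity is VALID: LHS = RHS = {4, 5, 6} ✓

Identity is valid. (A ∪ B)' = A' ∩ B' = {4, 5, 6}


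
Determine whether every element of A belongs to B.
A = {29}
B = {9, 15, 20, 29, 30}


A ⊆ B means every element of A is in B.
All elements of A are in B.
So A ⊆ B.

Yes, A ⊆ B


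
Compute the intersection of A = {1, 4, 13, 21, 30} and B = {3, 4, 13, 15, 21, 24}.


A ∩ B = elements in both A and B
A = {1, 4, 13, 21, 30}
B = {3, 4, 13, 15, 21, 24}
A ∩ B = {4, 13, 21}

A ∩ B = {4, 13, 21}


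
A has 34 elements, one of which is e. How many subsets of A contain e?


Subsets of A containing e correspond to subsets of A \ {e}, which has 33 elements.
Count = 2^(n-1) = 2^33
= 8589934592

Number of subsets containing e = 8589934592


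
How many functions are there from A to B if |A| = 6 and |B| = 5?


Each of |A| = 6 inputs maps to any of |B| = 5 outputs.
# functions = |B|^|A| = 5^6
= 15625

Number of functions = 15625
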